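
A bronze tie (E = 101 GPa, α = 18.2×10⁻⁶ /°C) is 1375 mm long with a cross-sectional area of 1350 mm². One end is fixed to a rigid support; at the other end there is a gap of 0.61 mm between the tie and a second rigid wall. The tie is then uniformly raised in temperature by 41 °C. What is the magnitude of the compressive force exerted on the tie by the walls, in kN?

P ≈ 41.3 kN

If the wall were absent the tie would grow by αΔT L = 18.2×10⁻⁶ × 41 × 1375 = 1.026 mm.
The gap closes (δ_free > 0.61 mm) and the wall then resists a further 1.026 − 0.61 = 0.416 mm of expansion.
That suppressed elongation corresponds to σ = E·Δ/L = 101×10³ × 0.416/1375 = 30.56 MPa.
Force on the wall = σA = 30.56 × 1350 mm² = 41.25 kN.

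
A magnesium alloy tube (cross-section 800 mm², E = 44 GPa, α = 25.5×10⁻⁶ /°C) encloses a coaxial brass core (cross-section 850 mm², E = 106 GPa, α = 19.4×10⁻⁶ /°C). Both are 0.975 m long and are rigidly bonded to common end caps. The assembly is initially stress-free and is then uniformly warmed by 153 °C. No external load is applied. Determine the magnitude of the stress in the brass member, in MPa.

The magnesium alloy has the larger α, so on heating it would change length more than the brass if both were free. The rigid plates force a common final length, so the magnesium alloy is put into compression and the brass into tension, with equal and opposite forces P (no external load).
Compatibility of the two members (thermal + elastic change equal): (α₁ − α₂)ΔT = P·[1/(A₁E₁) + 1/(A₂E₂)].
|α₁ − α₂|·ΔT = 6.1×10⁻⁶ × 153 = 0.0009333.
1/(A₁E₁) + 1/(A₂E₂) = 1/(800×44×10³) + 1/(850×106×10³) = 3.951×10⁻⁸ N⁻¹.
P = 0.0009333 / 3.951×10⁻⁸ = 23620 N = 23.62 kN.
σ_{brass} = P/A₂ = 23620/850 = 27.79 MPa, tensile.

σ ≈ 27.8 MPa (tensile)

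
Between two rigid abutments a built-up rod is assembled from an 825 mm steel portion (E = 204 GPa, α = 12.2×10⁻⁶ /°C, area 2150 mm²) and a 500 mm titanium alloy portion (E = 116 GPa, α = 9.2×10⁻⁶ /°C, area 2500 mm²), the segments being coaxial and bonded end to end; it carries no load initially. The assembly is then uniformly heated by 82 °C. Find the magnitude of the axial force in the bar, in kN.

P ≈ 334 kN (compressive)

With the walls removed the bar would change length by δ_free = Σ αᵢΔT Lᵢ = 12.2×10⁻⁶×82×825 + 9.2×10⁻⁶×82×500 = 1.203 mm.
The walls prevent any net length change, so an axial force P (same in every segment) develops. Compatibility: P · Σ Lᵢ/(AᵢEᵢ) = δ_free.
Σ Lᵢ/(AᵢEᵢ) = 825/(2150×204×10³) + 500/(2500×116×10³) = 3.605×10⁻⁶ mm/N.
Hence P = δ_free / Σ(L/AE) = 1.203/3.605×10⁻⁶ = 333.6 kN (compressive).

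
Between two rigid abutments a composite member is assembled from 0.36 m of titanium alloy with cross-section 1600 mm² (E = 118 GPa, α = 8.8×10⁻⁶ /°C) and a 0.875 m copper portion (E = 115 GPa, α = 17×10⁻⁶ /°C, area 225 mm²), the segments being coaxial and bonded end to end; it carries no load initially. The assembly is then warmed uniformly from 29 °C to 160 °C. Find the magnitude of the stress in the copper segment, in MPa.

σ ≈ 294 MPa (compressive)

Free thermal expansion of the whole bar: Σ αᵢΔT Lᵢ = 8.8×10⁻⁶×131×360 + 17×10⁻⁶×131×875 = 2.364 mm.
The walls prevent any net length change, so an axial force P (same in every segment) develops. Compatibility: P · Σ Lᵢ/(AᵢEᵢ) = δ_free.
The series flexibility is Σ Lᵢ/(AᵢEᵢ) = 360/(1600×118×10³) + 875/(225×115×10³) = 3.572×10⁻⁵ mm/N.
Hence P = δ_free / Σ(L/AE) = 2.364/3.572×10⁻⁵ = 66.17 kN (compressive).
σ_{copper} = P / A = 66170 / 225 = 294.1 MPa.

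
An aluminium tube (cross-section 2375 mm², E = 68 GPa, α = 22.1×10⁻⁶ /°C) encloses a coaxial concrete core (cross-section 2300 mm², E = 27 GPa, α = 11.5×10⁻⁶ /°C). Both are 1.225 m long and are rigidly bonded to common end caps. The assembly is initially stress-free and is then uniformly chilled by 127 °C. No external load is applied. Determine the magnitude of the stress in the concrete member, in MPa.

σ ≈ 26.3 MPa (compressive)

Equilibrium of a rigid end plate with no external load gives equal and opposite internal forces ±P in the two members. Since α_{aluminium} > α_{concrete}, cooling drives the aluminium into tension and the concrete into compression.
Compatibility of the two members (thermal + elastic change equal): (α₁ − α₂)ΔT = P·[1/(A₁E₁) + 1/(A₂E₂)].
|α₁ − α₂|·ΔT = 10.6×10⁻⁶ × 127 = 0.001346.
1/(A₁E₁) + 1/(A₂E₂) = 1/(2375×68×10³) + 1/(2300×27×10³) = 2.23×10⁻⁸ N⁻¹.
P = 0.001346 / 2.23×10⁻⁸ = 60380 N = 60.38 kN.
σ_{concrete} = P/A₂ = 60380/2300 = 26.25 MPa, compressive.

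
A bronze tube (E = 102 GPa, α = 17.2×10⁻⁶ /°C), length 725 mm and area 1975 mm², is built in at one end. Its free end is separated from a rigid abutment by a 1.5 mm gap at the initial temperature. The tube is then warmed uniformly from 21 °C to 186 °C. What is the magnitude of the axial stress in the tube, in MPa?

If the wall were absent the tube would grow by αΔT L = 17.2×10⁻⁶ × 165 × 725 = 2.058 mm.
The gap closes (δ_free > 1.5 mm) and the wall then resists a further 2.058 − 1.5 = 0.5575 mm of expansion.
Compatibility: PL/(AE) = 0.5575 mm, so σ = P/A = E × (0.5575/725) = 78.44 MPa.

σ ≈ 78.4 MPa (compressive)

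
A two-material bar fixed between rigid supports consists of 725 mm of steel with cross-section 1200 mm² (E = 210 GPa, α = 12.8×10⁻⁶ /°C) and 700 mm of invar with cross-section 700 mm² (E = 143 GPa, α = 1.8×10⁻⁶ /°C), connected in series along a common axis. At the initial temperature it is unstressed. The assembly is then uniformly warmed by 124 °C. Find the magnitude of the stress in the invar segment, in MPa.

σ ≈ 189 MPa (compressive)

Free thermal expansion of the whole bar: Σ αᵢΔT Lᵢ = 12.8×10⁻⁶×124×725 + 1.8×10⁻⁶×124×700 = 1.307 mm.
Since the ends are fixed, an axial force P builds up, equal in every segment, with P · Σ Lᵢ/(AᵢEᵢ) = δ_free.
Σ Lᵢ/(AᵢEᵢ) = 725/(1200×210×10³) + 700/(700×143×10³) = 9.87×10⁻⁶ mm/N.
So P = 1.307 / 9.87×10⁻⁶ = 132.4 kN, compressive.
σ_{invar} = P / A = 132400 / 700 = 189.2 MPa.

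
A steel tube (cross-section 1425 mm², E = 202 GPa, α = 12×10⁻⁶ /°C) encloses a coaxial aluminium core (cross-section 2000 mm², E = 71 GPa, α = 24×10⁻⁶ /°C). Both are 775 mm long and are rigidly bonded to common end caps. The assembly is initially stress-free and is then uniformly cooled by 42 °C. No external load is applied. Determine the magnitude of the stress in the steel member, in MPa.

σ ≈ 33.6 MPa (compressive)

Equilibrium of a rigid end plate with no external load gives equal and opposite internal forces ±P in the two members. Since α_{aluminium} > α_{steel}, cooling drives the aluminium into tension and the steel into compression.
Equating the net (thermal + elastic) strains gives |α₁ − α₂|·ΔT = P·[1/(A₁E₁) + 1/(A₂E₂)].
|α₁ − α₂|·ΔT = 12×10⁻⁶ × 42 = 0.000504.
1/(A₁E₁) + 1/(A₂E₂) = 1/(1425×202×10³) + 1/(2000×71×10³) = 1.052×10⁻⁸ N⁻¹.
So P = 0.000504 / 1.052×10⁻⁸ = 47.93 kN.
σ_{steel} = P/A₁ = 47930/1425 = 33.63 MPa, compressive.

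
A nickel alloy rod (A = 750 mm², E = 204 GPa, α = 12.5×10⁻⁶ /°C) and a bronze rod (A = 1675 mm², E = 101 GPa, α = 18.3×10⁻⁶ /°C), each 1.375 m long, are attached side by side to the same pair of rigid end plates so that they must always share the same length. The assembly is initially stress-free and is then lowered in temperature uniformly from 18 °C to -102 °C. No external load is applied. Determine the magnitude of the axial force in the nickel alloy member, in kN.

P ≈ 55.9 kN (compressive in the nickel alloy)

The bronze has the larger α, so on cooling it would change length more than the nickel alloy if both were free. The rigid plates force a common final length, so the bronze is put into tension and the nickel alloy into compression, with equal and opposite forces P (no external load).
Compatibility of the two members (thermal + elastic change equal): (α₁ − α₂)ΔT = P·[1/(A₁E₁) + 1/(A₂E₂)].
|α₁ − α₂|·ΔT = 5.8×10⁻⁶ × 120 = 0.000696.
1/(A₁E₁) + 1/(A₂E₂) = 1/(750×204×10³) + 1/(1675×101×10³) = 1.245×10⁻⁸ N⁻¹.
So P = 0.000696 / 1.245×10⁻⁸ = 55.92 kN.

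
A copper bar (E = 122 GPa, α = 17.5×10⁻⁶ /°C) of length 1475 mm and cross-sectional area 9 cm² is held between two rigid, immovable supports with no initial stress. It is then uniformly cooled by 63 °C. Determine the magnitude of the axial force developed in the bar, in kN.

With zero net strain, σ = E·αΔT = 122 GPa × 17.5×10⁻⁶ × 63 = 134.5 MPa.
Axial force P = σA = 134.5 × 900 = 121100 N = 121.1 kN, tensile.

P ≈ 121 kN (tensile)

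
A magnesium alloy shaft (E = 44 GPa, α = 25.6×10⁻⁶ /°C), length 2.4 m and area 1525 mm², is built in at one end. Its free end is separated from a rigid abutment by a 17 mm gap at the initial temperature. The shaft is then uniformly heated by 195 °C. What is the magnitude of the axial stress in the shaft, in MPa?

Unrestrained expansion: δ_free = αΔT L = 25.6×10⁻⁶ × 195 × 2400 = 11.98 mm.
Since δ_free = 12 mm is less than the 17 mm gap, the shaft never touches the wall. No axial force develops.

σ ≈ 0 MPa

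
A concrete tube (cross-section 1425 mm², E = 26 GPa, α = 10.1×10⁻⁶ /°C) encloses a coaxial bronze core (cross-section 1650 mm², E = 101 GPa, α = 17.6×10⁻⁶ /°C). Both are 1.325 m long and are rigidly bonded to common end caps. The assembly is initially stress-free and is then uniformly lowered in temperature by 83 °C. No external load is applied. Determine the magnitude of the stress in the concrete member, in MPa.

σ ≈ 13.2 MPa (compressive)

The bronze has the larger α, so on cooling it would change length more than the concrete if both were free. The rigid plates force a common final length, so the bronze is put into tension and the concrete into compression, with equal and opposite forces P (no external load).
Setting the final lengths equal and cancelling L: (α₁ − α₂)ΔT = P/(A₁E₁) + P/(A₂E₂).
|α₁ − α₂|·ΔT = 7.5×10⁻⁶ × 83 = 0.0006225.
1/(A₁E₁) + 1/(A₂E₂) = 1/(1425×26×10³) + 1/(1650×101×10³) = 3.299×10⁻⁸ N⁻¹.
So P = 0.0006225 / 3.299×10⁻⁸ = 18.87 kN.
σ_{concrete} = P/A₁ = 18870/1425 = 13.24 MPa, compressive.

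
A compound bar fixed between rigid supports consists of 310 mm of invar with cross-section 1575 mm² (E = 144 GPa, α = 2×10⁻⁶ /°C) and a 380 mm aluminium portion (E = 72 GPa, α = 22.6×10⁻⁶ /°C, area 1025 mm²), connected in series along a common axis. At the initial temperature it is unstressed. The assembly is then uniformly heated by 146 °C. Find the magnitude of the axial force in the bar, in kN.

With the walls removed the bar would change length by δ_free = Σ αᵢΔT Lᵢ = 2×10⁻⁶×146×310 + 22.6×10⁻⁶×146×380 = 1.344 mm.
Since the ends are fixed, an axial force P builds up, equal in every segment, with P · Σ Lᵢ/(AᵢEᵢ) = δ_free.
Σ Lᵢ/(AᵢEᵢ) = 310/(1575×144×10³) + 380/(1025×72×10³) = 6.516×10⁻⁶ mm/N.
P = 1.344 / 6.516×10⁻⁶ = 206300 N = 206.3 kN, compressive.

P ≈ 206 kN (compressive)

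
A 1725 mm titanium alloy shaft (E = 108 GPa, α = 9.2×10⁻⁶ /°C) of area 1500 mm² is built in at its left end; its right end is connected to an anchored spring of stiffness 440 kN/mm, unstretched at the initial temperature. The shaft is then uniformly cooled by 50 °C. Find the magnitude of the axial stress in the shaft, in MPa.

If the spring were absent the shaft would shorten by αΔT L = 9.2×10⁻⁶ × 50 × 1725 = 0.7935 mm.
Let P be the tensile force in the spring. The shaft extends elastically by PL/(AE) and the spring stretches by P/k; together these equal δ_free.
So P = δ_free / [L/(AE) + 1/k] = 0.7935 / [ 1725/(1500×108×10³) + 1/(440×10³) ].
P = 0.7935 / 1.292×10⁻⁵ = 61410 N.
σ = P/A = 61410/1500 = 40.94 MPa.

σ ≈ 40.9 MPa (tensile)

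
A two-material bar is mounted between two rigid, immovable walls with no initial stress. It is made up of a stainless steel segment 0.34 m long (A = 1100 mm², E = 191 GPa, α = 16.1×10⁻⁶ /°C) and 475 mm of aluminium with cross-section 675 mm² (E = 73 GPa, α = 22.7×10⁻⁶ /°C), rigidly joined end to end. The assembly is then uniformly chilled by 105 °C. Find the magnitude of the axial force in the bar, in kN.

P ≈ 152 kN (tensile)

If the supports were absent, the total length change would be Σ αᵢΔT Lᵢ = 16.1×10⁻⁶×105×340 + 22.7×10⁻⁶×105×475 = 1.707 mm.
The rigid supports impose zero overall length change; the single axial force P common to all segments must satisfy P Σ Lᵢ/(AᵢEᵢ) = δ_free.
Σ Lᵢ/(AᵢEᵢ) = 340/(1100×191×10³) + 475/(675×73×10³) = 1.126×10⁻⁵ mm/N.
Hence P = δ_free / Σ(L/AE) = 1.707/1.126×10⁻⁵ = 151.6 kN (tensile).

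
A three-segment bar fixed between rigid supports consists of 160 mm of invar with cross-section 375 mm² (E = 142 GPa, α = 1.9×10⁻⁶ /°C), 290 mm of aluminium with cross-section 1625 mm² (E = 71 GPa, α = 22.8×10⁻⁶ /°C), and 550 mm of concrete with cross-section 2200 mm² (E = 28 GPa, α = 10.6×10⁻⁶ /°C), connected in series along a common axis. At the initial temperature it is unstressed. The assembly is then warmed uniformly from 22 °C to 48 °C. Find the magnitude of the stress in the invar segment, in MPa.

σ ≈ 61.2 MPa (compressive)

With the walls removed the bar would change length by δ_free = Σ αᵢΔT Lᵢ = 1.9×10⁻⁶×26×160 + 22.8×10⁻⁶×26×290 + 10.6×10⁻⁶×26×550 = 0.3314 mm.
The rigid supports impose zero overall length change; the single axial force P common to all segments must satisfy P Σ Lᵢ/(AᵢEᵢ) = δ_free.
Σ Lᵢ/(AᵢEᵢ) = 160/(375×142×10³) + 290/(1625×71×10³) + 550/(2200×28×10³) = 1.445×10⁻⁵ mm/N.
P = 0.3314 / 1.445×10⁻⁵ = 22940 N = 22.94 kN, compressive.
σ_{invar} = P / A = 22940 / 375 = 61.17 MPa.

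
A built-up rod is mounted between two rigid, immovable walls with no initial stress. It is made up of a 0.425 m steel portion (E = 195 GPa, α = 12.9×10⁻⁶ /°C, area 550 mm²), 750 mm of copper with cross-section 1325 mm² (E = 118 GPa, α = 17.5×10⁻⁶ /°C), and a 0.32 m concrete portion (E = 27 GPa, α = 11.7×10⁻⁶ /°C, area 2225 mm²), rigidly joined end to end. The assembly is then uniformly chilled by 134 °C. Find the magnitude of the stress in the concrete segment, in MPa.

If the supports were absent, the total length change would be Σ αᵢΔT Lᵢ = 12.9×10⁻⁶×134×425 + 17.5×10⁻⁶×134×750 + 11.7×10⁻⁶×134×320 = 2.995 mm.
Since the ends are fixed, an axial force P builds up, equal in every segment, with P · Σ Lᵢ/(AᵢEᵢ) = δ_free.
Σ Lᵢ/(AᵢEᵢ) = 425/(550×195×10³) + 750/(1325×118×10³) + 320/(2225×27×10³) = 1.409×10⁻⁵ mm/N.
Hence P = δ_free / Σ(L/AE) = 2.995/1.409×10⁻⁵ = 212.6 kN (tensile).
σ_{concrete} = P / A = 212600 / 2225 = 95.56 MPa.

σ ≈ 95.6 MPa (tensile)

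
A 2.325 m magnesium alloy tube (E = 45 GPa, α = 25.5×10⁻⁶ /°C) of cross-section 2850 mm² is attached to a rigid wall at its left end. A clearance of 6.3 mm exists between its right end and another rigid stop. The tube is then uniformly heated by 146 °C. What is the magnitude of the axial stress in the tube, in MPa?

σ ≈ 45.6 MPa (compressive)

Free thermal elongation = αΔT L = 25.5×10⁻⁶ × 146 × 2325 = 8.656 mm.
After closing the 6.3 mm clearance, 8.656 − 6.3 = 2.356 mm of expansion remains to be suppressed by the wall.
That suppressed elongation corresponds to σ = E·Δ/L = 45×10³ × 2.356/2325 = 45.6 MPa.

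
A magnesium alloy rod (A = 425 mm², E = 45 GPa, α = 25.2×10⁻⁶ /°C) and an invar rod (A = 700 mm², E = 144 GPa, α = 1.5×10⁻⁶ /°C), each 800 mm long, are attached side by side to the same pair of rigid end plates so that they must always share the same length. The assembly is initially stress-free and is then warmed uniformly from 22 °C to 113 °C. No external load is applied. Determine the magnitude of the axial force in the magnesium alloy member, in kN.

The magnesium alloy has the larger α, so on heating it would change length more than the invar if both were free. The rigid plates force a common final length, so the magnesium alloy is put into compression and the invar into tension, with equal and opposite forces P (no external load).
Setting the final lengths equal and cancelling L: (α₁ − α₂)ΔT = P/(A₁E₁) + P/(A₂E₂).
|α₁ − α₂|·ΔT = 23.7×10⁻⁶ × 91 = 0.002157.
1/(A₁E₁) + 1/(A₂E₂) = 1/(425×45×10³) + 1/(700×144×10³) = 6.221×10⁻⁸ N⁻¹.
So P = 0.002157 / 6.221×10⁻⁸ = 34.67 kN.

P ≈ 34.7 kN (compressive in the magnesium alloy)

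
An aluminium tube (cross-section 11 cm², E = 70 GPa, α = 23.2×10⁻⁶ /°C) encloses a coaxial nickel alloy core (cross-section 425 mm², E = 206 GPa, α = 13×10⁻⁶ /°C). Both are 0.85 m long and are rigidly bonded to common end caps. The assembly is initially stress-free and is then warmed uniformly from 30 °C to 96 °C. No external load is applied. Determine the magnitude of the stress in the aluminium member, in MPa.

σ ≈ 25.1 MPa (compressive)

Both members must finish at the same length. With the larger α, the aluminium tends to over-expand; the plates restrain it, putting the aluminium in compression and the nickel alloy in tension. With no external load the two internal forces are equal and opposite, magnitude P.
Compatibility of the two members (thermal + elastic change equal): (α₁ − α₂)ΔT = P·[1/(A₁E₁) + 1/(A₂E₂)].
|α₁ − α₂|·ΔT = 10.2×10⁻⁶ × 66 = 0.0006732.
1/(A₁E₁) + 1/(A₂E₂) = 1/(1100×70×10³) + 1/(425×206×10³) = 2.441×10⁻⁸ N⁻¹.
So P = 0.0006732 / 2.441×10⁻⁸ = 27.58 kN.
σ_{aluminium} = P/A₁ = 27580/1100 = 25.07 MPa, compressive.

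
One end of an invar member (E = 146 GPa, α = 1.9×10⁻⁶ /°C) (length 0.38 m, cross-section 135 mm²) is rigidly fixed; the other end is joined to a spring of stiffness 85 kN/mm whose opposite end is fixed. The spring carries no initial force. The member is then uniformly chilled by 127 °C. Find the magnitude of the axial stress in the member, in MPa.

If the spring were absent the member would shorten by αΔT L = 1.9×10⁻⁶ × 127 × 380 = 0.09169 mm.
With a force P in the spring, the elastic change of the member is PL/(AE) and that of the spring is P/k; compatibility requires their sum to equal δ_free.
So P = δ_free / [L/(AE) + 1/k] = 0.09169 / [ 380/(135×146×10³) + 1/(85×10³) ].
P = 0.09169 / 3.104×10⁻⁵ = 2954 N.
σ = P/A = 2954/135 = 21.88 MPa.

σ ≈ 21.9 MPa (tensile)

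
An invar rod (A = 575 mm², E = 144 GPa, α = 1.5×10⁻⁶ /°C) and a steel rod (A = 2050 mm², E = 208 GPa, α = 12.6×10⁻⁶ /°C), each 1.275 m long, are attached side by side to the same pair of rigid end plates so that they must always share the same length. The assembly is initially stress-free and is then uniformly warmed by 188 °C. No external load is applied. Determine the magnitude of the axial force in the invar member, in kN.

P ≈ 145 kN (tensile in the invar)

The steel has the larger α, so on heating it would change length more than the invar if both were free. The rigid plates force a common final length, so the steel is put into compression and the invar into tension, with equal and opposite forces P (no external load).
Compatibility of the two members (thermal + elastic change equal): (α₁ − α₂)ΔT = P·[1/(A₁E₁) + 1/(A₂E₂)].
|α₁ − α₂|·ΔT = 11.1×10⁻⁶ × 188 = 0.002087.
1/(A₁E₁) + 1/(A₂E₂) = 1/(575×144×10³) + 1/(2050×208×10³) = 1.442×10⁻⁸ N⁻¹.
P = 0.002087 / 1.442×10⁻⁸ = 144700 N = 144.7 kN.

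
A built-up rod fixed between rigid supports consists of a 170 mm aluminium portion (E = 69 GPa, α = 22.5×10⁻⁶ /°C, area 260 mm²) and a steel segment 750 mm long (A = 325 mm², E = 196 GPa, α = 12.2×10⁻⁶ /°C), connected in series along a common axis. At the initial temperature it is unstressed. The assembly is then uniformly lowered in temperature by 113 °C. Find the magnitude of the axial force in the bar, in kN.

With the walls removed the bar would change length by δ_free = Σ αᵢΔT Lᵢ = 22.5×10⁻⁶×113×170 + 12.2×10⁻⁶×113×750 = 1.466 mm.
The walls prevent any net length change, so an axial force P (same in every segment) develops. Compatibility: P · Σ Lᵢ/(AᵢEᵢ) = δ_free.
The series flexibility is Σ Lᵢ/(AᵢEᵢ) = 170/(260×69×10³) + 750/(325×196×10³) = 2.125×10⁻⁵ mm/N.
Hence P = δ_free / Σ(L/AE) = 1.466/2.125×10⁻⁵ = 69 kN (tensile).

P ≈ 69 kN (tensile)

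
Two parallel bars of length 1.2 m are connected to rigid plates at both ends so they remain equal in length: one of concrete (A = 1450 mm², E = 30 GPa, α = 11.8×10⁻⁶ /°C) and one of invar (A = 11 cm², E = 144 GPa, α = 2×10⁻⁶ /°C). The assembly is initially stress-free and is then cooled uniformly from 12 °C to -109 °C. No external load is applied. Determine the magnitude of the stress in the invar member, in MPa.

The concrete has the larger α, so on cooling it would change length more than the invar if both were free. The rigid plates force a common final length, so the concrete is put into tension and the invar into compression, with equal and opposite forces P (no external load).
Setting the final lengths equal and cancelling L: (α₁ − α₂)ΔT = P/(A₁E₁) + P/(A₂E₂).
|α₁ − α₂|·ΔT = 9.8×10⁻⁶ × 121 = 0.001186.
1/(A₁E₁) + 1/(A₂E₂) = 1/(1450×30×10³) + 1/(1100×144×10³) = 2.93×10⁻⁸ N⁻¹.
So P = 0.001186 / 2.93×10⁻⁸ = 40.47 kN.
σ_{invar} = P/A₂ = 40470/1100 = 36.79 MPa, compressive.

σ ≈ 36.8 MPa (compressive)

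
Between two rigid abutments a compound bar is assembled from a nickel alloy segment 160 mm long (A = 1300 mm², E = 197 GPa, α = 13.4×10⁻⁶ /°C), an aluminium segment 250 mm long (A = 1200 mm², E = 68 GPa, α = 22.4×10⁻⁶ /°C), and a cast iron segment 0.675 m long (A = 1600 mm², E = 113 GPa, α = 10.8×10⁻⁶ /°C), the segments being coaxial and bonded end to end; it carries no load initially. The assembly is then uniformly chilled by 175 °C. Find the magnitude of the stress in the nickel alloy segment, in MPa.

With the walls removed the bar would change length by δ_free = Σ αᵢΔT Lᵢ = 13.4×10⁻⁶×175×160 + 22.4×10⁻⁶×175×250 + 10.8×10⁻⁶×175×675 = 2.631 mm.
Since the ends are fixed, an axial force P builds up, equal in every segment, with P · Σ Lᵢ/(AᵢEᵢ) = δ_free.
The series flexibility is Σ Lᵢ/(AᵢEᵢ) = 160/(1300×197×10³) + 250/(1200×68×10³) + 675/(1600×113×10³) = 7.422×10⁻⁶ mm/N.
Hence P = δ_free / Σ(L/AE) = 2.631/7.422×10⁻⁶ = 354.5 kN (tensile).
σ_{nickel alloy} = P / A = 354500 / 1300 = 272.7 MPa.

σ ≈ 273 MPa (tensile)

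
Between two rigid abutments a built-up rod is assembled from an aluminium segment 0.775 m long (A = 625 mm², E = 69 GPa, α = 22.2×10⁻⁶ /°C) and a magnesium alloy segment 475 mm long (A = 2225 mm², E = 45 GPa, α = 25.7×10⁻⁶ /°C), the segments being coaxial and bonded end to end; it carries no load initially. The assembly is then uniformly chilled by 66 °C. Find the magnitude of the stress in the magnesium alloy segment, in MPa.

σ ≈ 38.4 MPa (tensile)

With the walls removed the bar would change length by δ_free = Σ αᵢΔT Lᵢ = 22.2×10⁻⁶×66×775 + 25.7×10⁻⁶×66×475 = 1.941 mm.
The walls prevent any net length change, so an axial force P (same in every segment) develops. Compatibility: P · Σ Lᵢ/(AᵢEᵢ) = δ_free.
Σ Lᵢ/(AᵢEᵢ) = 775/(625×69×10³) + 475/(2225×45×10³) = 2.272×10⁻⁵ mm/N.
P = 1.941 / 2.272×10⁻⁵ = 85460 N = 85.46 kN, tensile.
σ_{magnesium alloy} = P / A = 85460 / 2225 = 38.41 MPa.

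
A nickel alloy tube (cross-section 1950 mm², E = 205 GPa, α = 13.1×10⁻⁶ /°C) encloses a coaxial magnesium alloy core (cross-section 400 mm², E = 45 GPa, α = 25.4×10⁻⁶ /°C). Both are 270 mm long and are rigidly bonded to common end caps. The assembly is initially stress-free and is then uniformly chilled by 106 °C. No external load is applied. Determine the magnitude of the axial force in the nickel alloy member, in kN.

P ≈ 22.5 kN (compressive in the nickel alloy)

Equilibrium of a rigid end plate with no external load gives equal and opposite internal forces ±P in the two members. Since α_{magnesium alloy} > α_{nickel alloy}, cooling drives the magnesium alloy into tension and the nickel alloy into compression.
Compatibility of the two members (thermal + elastic change equal): (α₁ − α₂)ΔT = P·[1/(A₁E₁) + 1/(A₂E₂)].
|α₁ − α₂|·ΔT = 12.3×10⁻⁶ × 106 = 0.001304.
1/(A₁E₁) + 1/(A₂E₂) = 1/(1950×205×10³) + 1/(400×45×10³) = 5.806×10⁻⁸ N⁻¹.
So P = 0.001304 / 5.806×10⁻⁸ = 22.46 kN.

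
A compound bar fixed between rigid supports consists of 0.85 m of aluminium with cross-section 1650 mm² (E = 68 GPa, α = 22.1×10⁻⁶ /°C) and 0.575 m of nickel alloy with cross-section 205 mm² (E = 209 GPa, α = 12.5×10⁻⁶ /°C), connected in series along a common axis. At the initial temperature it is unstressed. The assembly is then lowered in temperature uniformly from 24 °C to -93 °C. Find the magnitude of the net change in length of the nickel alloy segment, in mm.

|ΔL| ≈ 1.1 mm

With the walls removed the bar would change length by δ_free = Σ αᵢΔT Lᵢ = 22.1×10⁻⁶×117×850 + 12.5×10⁻⁶×117×575 = 3.039 mm.
Since the ends are fixed, an axial force P builds up, equal in every segment, with P · Σ Lᵢ/(AᵢEᵢ) = δ_free.
The series flexibility is Σ Lᵢ/(AᵢEᵢ) = 850/(1650×68×10³) + 575/(205×209×10³) = 2.1×10⁻⁵ mm/N.
So P = 3.039 / 2.1×10⁻⁵ = 144.7 kN, tensile.
For the nickel alloy segment, free thermal change = 12.5×10⁻⁶×117×575 = 0.8409 mm and elastic change from P = 144700×575/(205×209×10³) = 1.942 mm; these oppose, so the net change is 1.1 mm (segment lengthens).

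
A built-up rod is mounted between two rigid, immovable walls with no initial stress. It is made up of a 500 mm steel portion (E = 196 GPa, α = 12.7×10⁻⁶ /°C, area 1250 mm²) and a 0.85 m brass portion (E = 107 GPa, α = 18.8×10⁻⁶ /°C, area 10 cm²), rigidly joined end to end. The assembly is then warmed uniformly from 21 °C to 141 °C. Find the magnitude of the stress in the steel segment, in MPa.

If the supports were absent, the total length change would be Σ αᵢΔT Lᵢ = 12.7×10⁻⁶×120×500 + 18.8×10⁻⁶×120×850 = 2.68 mm.
The walls prevent any net length change, so an axial force P (same in every segment) develops. Compatibility: P · Σ Lᵢ/(AᵢEᵢ) = δ_free.
The series flexibility is Σ Lᵢ/(AᵢEᵢ) = 500/(1250×196×10³) + 850/(1000×107×10³) = 9.985×10⁻⁶ mm/N.
P = 2.68 / 9.985×10⁻⁶ = 268400 N = 268.4 kN, compressive.
σ_{steel} = P / A = 268400 / 1250 = 214.7 MPa.

σ ≈ 215 MPa (compressive)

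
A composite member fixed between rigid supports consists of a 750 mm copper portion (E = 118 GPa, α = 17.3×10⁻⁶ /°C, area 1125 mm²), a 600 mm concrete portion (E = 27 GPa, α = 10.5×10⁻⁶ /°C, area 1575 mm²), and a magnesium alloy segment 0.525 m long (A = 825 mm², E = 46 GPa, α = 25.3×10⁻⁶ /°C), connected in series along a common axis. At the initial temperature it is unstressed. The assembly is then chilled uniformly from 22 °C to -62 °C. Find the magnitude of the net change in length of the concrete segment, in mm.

If the supports were absent, the total length change would be Σ αᵢΔT Lᵢ = 17.3×10⁻⁶×84×750 + 10.5×10⁻⁶×84×600 + 25.3×10⁻⁶×84×525 = 2.735 mm.
The walls prevent any net length change, so an axial force P (same in every segment) develops. Compatibility: P · Σ Lᵢ/(AᵢEᵢ) = δ_free.
The series flexibility is Σ Lᵢ/(AᵢEᵢ) = 750/(1125×118×10³) + 600/(1575×27×10³) + 525/(825×46×10³) = 3.359×10⁻⁵ mm/N.
Hence P = δ_free / Σ(L/AE) = 2.735/3.359×10⁻⁵ = 81.41 kN (tensile).
For the concrete segment, free thermal change = 10.5×10⁻⁶×84×600 = 0.5292 mm and elastic change from P = 81410×600/(1575×27×10³) = 1.149 mm; these oppose, so the net change is 0.619 mm (segment lengthens).

|ΔL| ≈ 0.619 mm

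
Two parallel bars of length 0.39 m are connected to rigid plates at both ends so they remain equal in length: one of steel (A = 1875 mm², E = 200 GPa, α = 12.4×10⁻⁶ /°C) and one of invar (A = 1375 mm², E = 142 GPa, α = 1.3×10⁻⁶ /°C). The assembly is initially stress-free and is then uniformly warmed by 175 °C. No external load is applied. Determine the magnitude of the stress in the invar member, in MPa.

Both members must finish at the same length. With the larger α, the steel tends to over-expand; the plates restrain it, putting the steel in compression and the invar in tension. With no external load the two internal forces are equal and opposite, magnitude P.
Equating the net (thermal + elastic) strains gives |α₁ − α₂|·ΔT = P·[1/(A₁E₁) + 1/(A₂E₂)].
|α₁ − α₂|·ΔT = 11.1×10⁻⁶ × 175 = 0.001942.
1/(A₁E₁) + 1/(A₂E₂) = 1/(1875×200×10³) + 1/(1375×142×10³) = 7.788×10⁻⁹ N⁻¹.
So P = 0.001942 / 7.788×10⁻⁹ = 249.4 kN.
σ_{invar} = P/A₂ = 249400/1375 = 181.4 MPa, tensile.

σ ≈ 181 MPa (tensile)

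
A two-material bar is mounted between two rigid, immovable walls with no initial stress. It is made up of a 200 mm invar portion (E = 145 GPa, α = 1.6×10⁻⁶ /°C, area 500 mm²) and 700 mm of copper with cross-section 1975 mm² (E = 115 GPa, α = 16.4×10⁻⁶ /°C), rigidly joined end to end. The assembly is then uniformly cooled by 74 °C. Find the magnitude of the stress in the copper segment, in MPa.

σ ≈ 75.7 MPa (tensile)

With the walls removed the bar would change length by δ_free = Σ αᵢΔT Lᵢ = 1.6×10⁻⁶×74×200 + 16.4×10⁻⁶×74×700 = 0.8732 mm.
The walls prevent any net length change, so an axial force P (same in every segment) develops. Compatibility: P · Σ Lᵢ/(AᵢEᵢ) = δ_free.
The series flexibility is Σ Lᵢ/(AᵢEᵢ) = 200/(500×145×10³) + 700/(1975×115×10³) = 5.841×10⁻⁶ mm/N.
So P = 0.8732 / 5.841×10⁻⁶ = 149.5 kN, tensile.
σ_{copper} = P / A = 149500 / 1975 = 75.7 MPa.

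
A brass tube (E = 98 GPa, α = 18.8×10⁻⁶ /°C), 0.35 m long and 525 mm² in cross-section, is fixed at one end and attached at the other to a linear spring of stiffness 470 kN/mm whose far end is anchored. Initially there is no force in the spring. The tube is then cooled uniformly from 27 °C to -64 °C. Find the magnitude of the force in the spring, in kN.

Free thermal contraction: δ_free = αΔT L = 18.8×10⁻⁶ × 91 × 350 = 0.5988 mm.
Let P be the tensile force in the spring. The tube extends elastically by PL/(AE) and the spring stretches by P/k; together these equal δ_free.
So P = δ_free / [L/(AE) + 1/k] = 0.5988 / [ 350/(525×98×10³) + 1/(470×10³) ].
P = 0.5988 / 8.93×10⁻⁶ = 67050 N.

P ≈ 67 kN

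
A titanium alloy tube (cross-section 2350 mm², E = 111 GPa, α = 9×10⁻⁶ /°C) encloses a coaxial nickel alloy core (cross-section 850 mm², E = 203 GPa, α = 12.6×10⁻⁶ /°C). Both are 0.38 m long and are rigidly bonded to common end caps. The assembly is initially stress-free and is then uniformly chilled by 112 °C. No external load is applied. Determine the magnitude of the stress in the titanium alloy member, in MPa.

The nickel alloy has the larger α, so on cooling it would change length more than the titanium alloy if both were free. The rigid plates force a common final length, so the nickel alloy is put into tension and the titanium alloy into compression, with equal and opposite forces P (no external load).
Equating the net (thermal + elastic) strains gives |α₁ − α₂|·ΔT = P·[1/(A₁E₁) + 1/(A₂E₂)].
|α₁ − α₂|·ΔT = 3.6×10⁻⁶ × 112 = 0.0004032.
1/(A₁E₁) + 1/(A₂E₂) = 1/(2350×111×10³) + 1/(850×203×10³) = 9.629×10⁻⁹ N⁻¹.
P = 0.0004032 / 9.629×10⁻⁹ = 41870 N = 41.87 kN.
σ_{titanium alloy} = P/A₁ = 41870/2350 = 17.82 MPa, compressive.

σ ≈ 17.8 MPa (compressive)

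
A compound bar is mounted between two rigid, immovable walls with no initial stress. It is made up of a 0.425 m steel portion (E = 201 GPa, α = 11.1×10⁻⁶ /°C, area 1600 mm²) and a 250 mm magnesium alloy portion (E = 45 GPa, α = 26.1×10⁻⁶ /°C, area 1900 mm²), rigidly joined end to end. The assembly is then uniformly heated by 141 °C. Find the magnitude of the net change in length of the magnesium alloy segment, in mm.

Free thermal expansion of the whole bar: Σ αᵢΔT Lᵢ = 11.1×10⁻⁶×141×425 + 26.1×10⁻⁶×141×250 = 1.585 mm.
The walls prevent any net length change, so an axial force P (same in every segment) develops. Compatibility: P · Σ Lᵢ/(AᵢEᵢ) = δ_free.
The series flexibility is Σ Lᵢ/(AᵢEᵢ) = 425/(1600×201×10³) + 250/(1900×45×10³) = 4.245×10⁻⁶ mm/N.
P = 1.585 / 4.245×10⁻⁶ = 373400 N = 373.4 kN, compressive.
For the magnesium alloy segment, free thermal change = 26.1×10⁻⁶×141×250 = 0.92 mm and elastic change from P = 373400×250/(1900×45×10³) = 1.092 mm; these oppose, so the net change is 0.172 mm (segment shortens).

|ΔL| ≈ 0.172 mm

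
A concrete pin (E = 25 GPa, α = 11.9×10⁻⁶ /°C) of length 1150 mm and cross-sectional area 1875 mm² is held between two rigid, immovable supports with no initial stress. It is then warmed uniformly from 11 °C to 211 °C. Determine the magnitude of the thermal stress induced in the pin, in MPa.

σ ≈ 59.5 MPa (compressive)

The supports are rigid, so the total axial strain is zero. The restrained thermal strain is ε = αΔT = 11.9×10⁻⁶ × 200 = 2380×10⁻⁶.
σ = EαΔT = 25×10³ × 11.9×10⁻⁶ × 200 = 59.5 MPa (compressive; the pin is trying to expand).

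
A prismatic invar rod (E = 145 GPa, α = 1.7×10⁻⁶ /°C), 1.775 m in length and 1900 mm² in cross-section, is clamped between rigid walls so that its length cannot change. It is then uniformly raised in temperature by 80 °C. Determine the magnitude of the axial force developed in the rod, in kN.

With zero net strain, σ = E·αΔT = 145 GPa × 1.7×10⁻⁶ × 80 = 19.72 MPa.
P = AEαΔT = 1900 × 145×10³ × 1.7×10⁻⁶ × 80 = 37.47 kN (compressive).

P ≈ 37.5 kN (compressive)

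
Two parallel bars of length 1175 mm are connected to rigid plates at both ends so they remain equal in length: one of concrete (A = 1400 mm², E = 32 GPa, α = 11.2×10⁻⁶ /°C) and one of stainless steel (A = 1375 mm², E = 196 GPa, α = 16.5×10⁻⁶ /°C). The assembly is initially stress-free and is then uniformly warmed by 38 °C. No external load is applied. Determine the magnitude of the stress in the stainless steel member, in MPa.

Equilibrium of a rigid end plate with no external load gives equal and opposite internal forces ±P in the two members. Since α_{stainless steel} > α_{concrete}, heating drives the stainless steel into compression and the concrete into tension.
Setting the final lengths equal and cancelling L: (α₁ − α₂)ΔT = P/(A₁E₁) + P/(A₂E₂).
|α₁ − α₂|·ΔT = 5.3×10⁻⁶ × 38 = 0.0002014.
1/(A₁E₁) + 1/(A₂E₂) = 1/(1400×32×10³) + 1/(1375×196×10³) = 2.603×10⁻⁸ N⁻¹.
So P = 0.0002014 / 2.603×10⁻⁸ = 7.737 kN.
σ_{stainless steel} = P/A₂ = 7737/1375 = 5.627 MPa, compressive.

σ ≈ 5.63 MPa (compressive)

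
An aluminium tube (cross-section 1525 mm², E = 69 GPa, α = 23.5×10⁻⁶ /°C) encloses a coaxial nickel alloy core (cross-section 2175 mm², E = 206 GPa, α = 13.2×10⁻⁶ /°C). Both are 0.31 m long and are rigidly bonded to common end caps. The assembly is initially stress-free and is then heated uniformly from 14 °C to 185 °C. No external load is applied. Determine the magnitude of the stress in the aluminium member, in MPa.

Equilibrium of a rigid end plate with no external load gives equal and opposite internal forces ±P in the two members. Since α_{aluminium} > α_{nickel alloy}, heating drives the aluminium into compression and the nickel alloy into tension.
Compatibility of the two members (thermal + elastic change equal): (α₁ − α₂)ΔT = P·[1/(A₁E₁) + 1/(A₂E₂)].
|α₁ − α₂|·ΔT = 10.3×10⁻⁶ × 171 = 0.001761.
1/(A₁E₁) + 1/(A₂E₂) = 1/(1525×69×10³) + 1/(2175×206×10³) = 1.174×10⁻⁸ N⁻¹.
So P = 0.001761 / 1.174×10⁻⁸ = 150.1 kN.
σ_{aluminium} = P/A₁ = 150100/1525 = 98.42 MPa, compressive.

σ ≈ 98.4 MPa (compressive)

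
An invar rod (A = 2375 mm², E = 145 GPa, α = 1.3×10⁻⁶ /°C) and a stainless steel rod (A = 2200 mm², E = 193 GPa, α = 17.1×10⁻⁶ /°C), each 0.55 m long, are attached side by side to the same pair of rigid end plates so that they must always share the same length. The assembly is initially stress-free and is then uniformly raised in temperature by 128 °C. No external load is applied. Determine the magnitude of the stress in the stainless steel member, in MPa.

σ ≈ 175 MPa (compressive)

The stainless steel has the larger α, so on heating it would change length more than the invar if both were free. The rigid plates force a common final length, so the stainless steel is put into compression and the invar into tension, with equal and opposite forces P (no external load).
Compatibility of the two members (thermal + elastic change equal): (α₁ − α₂)ΔT = P·[1/(A₁E₁) + 1/(A₂E₂)].
|α₁ − α₂|·ΔT = 15.8×10⁻⁶ × 128 = 0.002022.
1/(A₁E₁) + 1/(A₂E₂) = 1/(2375×145×10³) + 1/(2200×193×10³) = 5.259×10⁻⁹ N⁻¹.
P = 0.002022 / 5.259×10⁻⁹ = 384600 N = 384.6 kN.
σ_{stainless steel} = P/A₂ = 384600/2200 = 174.8 MPa, compressive.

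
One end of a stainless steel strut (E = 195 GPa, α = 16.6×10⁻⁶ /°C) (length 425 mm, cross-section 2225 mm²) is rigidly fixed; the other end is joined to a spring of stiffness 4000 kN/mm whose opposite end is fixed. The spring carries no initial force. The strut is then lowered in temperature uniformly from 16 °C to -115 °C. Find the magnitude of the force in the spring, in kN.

If the spring were absent the strut would shorten by αΔT L = 16.6×10⁻⁶ × 131 × 425 = 0.9242 mm.
With a force P in the spring, the elastic change of the strut is PL/(AE) and that of the spring is P/k; compatibility requires their sum to equal δ_free.
P [ L/(AE) + 1/k ] = δ_free → P [ 425/(2225×195×10³) + 1/(4000×10³) ] = 0.9242.
P = 0.9242 / 1.23×10⁻⁶ = 751700 N.

P ≈ 752 kN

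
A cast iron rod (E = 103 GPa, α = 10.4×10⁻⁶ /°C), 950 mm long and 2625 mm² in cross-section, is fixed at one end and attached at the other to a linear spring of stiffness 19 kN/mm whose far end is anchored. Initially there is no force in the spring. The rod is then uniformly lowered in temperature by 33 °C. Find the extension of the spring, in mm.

The unrestrained thermal change is αΔT L = 10.4×10⁻⁶ × 33 × 950 = 0.326 mm.
Let P be the tensile force in the spring. The rod extends elastically by PL/(AE) and the spring stretches by P/k; together these equal δ_free.
So P = δ_free / [L/(AE) + 1/k] = 0.326 / [ 950/(2625×103×10³) + 1/(19×10³) ].
P = 0.326 / 5.615×10⁻⁵ = 5807 N.
Spring extension = P/k = 5807/(19×10³) = 0.3056 mm.

δ ≈ 0.306 mm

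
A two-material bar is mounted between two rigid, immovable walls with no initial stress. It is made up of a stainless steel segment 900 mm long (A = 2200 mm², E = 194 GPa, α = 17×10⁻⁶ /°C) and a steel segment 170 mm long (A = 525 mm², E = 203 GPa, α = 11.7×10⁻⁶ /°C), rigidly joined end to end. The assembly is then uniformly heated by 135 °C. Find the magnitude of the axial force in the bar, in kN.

With the walls removed the bar would change length by δ_free = Σ αᵢΔT Lᵢ = 17×10⁻⁶×135×900 + 11.7×10⁻⁶×135×170 = 2.334 mm.
The rigid supports impose zero overall length change; the single axial force P common to all segments must satisfy P Σ Lᵢ/(AᵢEᵢ) = δ_free.
The series flexibility is Σ Lᵢ/(AᵢEᵢ) = 900/(2200×194×10³) + 170/(525×203×10³) = 3.704×10⁻⁶ mm/N.
Hence P = δ_free / Σ(L/AE) = 2.334/3.704×10⁻⁶ = 630.2 kN (compressive).

P ≈ 630 kN (compressive)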